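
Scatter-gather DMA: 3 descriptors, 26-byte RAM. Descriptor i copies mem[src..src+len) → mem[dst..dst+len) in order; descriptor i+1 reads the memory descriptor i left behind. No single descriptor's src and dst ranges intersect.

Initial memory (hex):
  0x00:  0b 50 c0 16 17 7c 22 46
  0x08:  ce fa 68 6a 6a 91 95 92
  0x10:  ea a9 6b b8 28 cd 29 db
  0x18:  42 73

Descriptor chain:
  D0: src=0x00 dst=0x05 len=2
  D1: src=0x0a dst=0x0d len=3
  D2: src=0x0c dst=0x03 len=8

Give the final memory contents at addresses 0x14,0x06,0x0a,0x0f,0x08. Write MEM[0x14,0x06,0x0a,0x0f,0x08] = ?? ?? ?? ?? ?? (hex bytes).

[0] 0x00->0x05 len=2 : 0b 50
[1] 0x0a->0x0d len=3 : 68 6a 6a
[2] 0x0c->0x03 len=8 : 6a 68 6a 6a ea a9 6b b8
query mem[0x14]=0x28, mem[0x06]=0x6a, mem[0x0a]=0xb8, mem[0x0f]=0x6a, mem[0x08]=0xa9

MEM[0x14,0x06,0x0a,0x0f,0x08] = 28 6a b8 6a a9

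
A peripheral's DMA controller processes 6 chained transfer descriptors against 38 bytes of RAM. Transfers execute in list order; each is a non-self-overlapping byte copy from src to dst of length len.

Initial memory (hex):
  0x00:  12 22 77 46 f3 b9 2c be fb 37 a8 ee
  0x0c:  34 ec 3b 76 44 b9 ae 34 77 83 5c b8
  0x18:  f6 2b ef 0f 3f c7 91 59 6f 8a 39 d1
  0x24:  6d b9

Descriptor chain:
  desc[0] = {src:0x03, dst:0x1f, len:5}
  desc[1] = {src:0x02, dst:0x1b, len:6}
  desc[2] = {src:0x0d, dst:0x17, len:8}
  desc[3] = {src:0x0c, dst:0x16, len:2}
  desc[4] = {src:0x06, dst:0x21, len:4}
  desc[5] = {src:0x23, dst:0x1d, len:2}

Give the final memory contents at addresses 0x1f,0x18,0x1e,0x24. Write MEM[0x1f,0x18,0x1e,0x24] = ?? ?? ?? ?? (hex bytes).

  after D0: wrote 5B at 0x1f = 46f3b92cbe
  after D1: wrote 6B at 0x1b = 7746f3b92cbe
  after D2: wrote 8B at 0x17 = ec3b7644b9ae3477
  after D3: wrote 2B at 0x16 = 34ec
  after D4: wrote 4B at 0x21 = 2cbefb37
  after D5: wrote 2B at 0x1d = fb37
query mem[0x1f]=0x2c, mem[0x18]=0x3b, mem[0x1e]=0x37, mem[0x24]=0x37

MEM[0x1f,0x18,0x1e,0x24] = 2c 3b 37 37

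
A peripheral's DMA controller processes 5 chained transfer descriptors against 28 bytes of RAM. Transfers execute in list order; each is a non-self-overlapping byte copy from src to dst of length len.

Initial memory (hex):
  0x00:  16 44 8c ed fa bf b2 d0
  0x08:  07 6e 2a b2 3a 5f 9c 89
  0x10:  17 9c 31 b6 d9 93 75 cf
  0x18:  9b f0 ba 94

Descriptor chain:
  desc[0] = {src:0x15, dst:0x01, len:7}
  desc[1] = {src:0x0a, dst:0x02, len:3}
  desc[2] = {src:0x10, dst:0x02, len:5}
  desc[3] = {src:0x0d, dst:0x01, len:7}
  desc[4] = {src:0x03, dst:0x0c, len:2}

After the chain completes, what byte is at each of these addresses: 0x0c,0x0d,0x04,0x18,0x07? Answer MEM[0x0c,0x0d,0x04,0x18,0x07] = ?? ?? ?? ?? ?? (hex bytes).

#0 dst[0x01+7] := {0x93,0x75,0xcf,0x9b,0xf0,0xba,0x94}
#1 dst[0x02+3] := {0x2a,0xb2,0x3a}
#2 dst[0x02+5] := {0x17,0x9c,0x31,0xb6,0xd9}
#3 dst[0x01+7] := {0x5f,0x9c,0x89,0x17,0x9c,0x31,0xb6}
#4 dst[0x0c+2] := {0x89,0x17}
query mem[0x0c]=0x89, mem[0x0d]=0x17, mem[0x04]=0x17, mem[0x18]=0x9b, mem[0x07]=0xb6

MEM[0x0c,0x0d,0x04,0x18,0x07] = 89 17 17 9b b6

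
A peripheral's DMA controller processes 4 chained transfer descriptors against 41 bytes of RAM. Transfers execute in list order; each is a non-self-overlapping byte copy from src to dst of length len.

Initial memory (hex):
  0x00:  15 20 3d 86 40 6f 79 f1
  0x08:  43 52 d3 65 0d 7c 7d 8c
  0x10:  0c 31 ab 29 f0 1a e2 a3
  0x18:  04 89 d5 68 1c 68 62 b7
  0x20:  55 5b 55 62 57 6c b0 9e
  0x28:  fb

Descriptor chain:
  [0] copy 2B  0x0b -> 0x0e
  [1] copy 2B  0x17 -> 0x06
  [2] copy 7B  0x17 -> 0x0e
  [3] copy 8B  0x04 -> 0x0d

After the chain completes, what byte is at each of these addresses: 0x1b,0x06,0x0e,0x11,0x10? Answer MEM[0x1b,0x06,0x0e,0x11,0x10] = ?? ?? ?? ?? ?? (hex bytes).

MEM[0x1b,0x06,0x0e,0x11,0x10] = 68 a3 6f 43 04

D0: mem[0x0e..0x0f] <- [65 0d]
D1: mem[0x06..0x07] <- [a3 04]
D2: mem[0x0e..0x14] <- [a3 04 89 d5 68 1c 68]
D3: mem[0x0d..0x14] <- [40 6f a3 04 43 52 d3 65]
query mem[0x1b]=0x68, mem[0x06]=0xa3, mem[0x0e]=0x6f, mem[0x11]=0x43, mem[0x10]=0x04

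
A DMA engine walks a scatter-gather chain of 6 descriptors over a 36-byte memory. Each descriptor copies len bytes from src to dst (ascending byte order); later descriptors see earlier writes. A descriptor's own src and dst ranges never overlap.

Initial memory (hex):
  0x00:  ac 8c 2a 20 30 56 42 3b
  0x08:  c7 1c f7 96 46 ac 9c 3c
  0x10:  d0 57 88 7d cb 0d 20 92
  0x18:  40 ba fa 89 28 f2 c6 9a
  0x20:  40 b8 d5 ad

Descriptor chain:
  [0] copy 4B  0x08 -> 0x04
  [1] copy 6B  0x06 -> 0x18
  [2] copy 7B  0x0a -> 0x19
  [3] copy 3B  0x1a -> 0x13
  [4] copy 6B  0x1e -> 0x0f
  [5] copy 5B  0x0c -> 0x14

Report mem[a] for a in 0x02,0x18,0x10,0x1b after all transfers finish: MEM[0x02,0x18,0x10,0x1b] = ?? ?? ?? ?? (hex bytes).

[0] 0x08->0x04 len=4 : c7 1c f7 96
[1] 0x06->0x18 len=6 : f7 96 c7 1c f7 96
[2] 0x0a->0x19 len=7 : f7 96 46 ac 9c 3c d0
[3] 0x1a->0x13 len=3 : 96 46 ac
[4] 0x1e->0x0f len=6 : 3c d0 40 b8 d5 ad
[5] 0x0c->0x14 len=5 : 46 ac 9c 3c d0
query mem[0x02]=0x2a, mem[0x18]=0xd0, mem[0x10]=0xd0, mem[0x1b]=0x46

MEM[0x02,0x18,0x10,0x1b] = 2a d0 d0 46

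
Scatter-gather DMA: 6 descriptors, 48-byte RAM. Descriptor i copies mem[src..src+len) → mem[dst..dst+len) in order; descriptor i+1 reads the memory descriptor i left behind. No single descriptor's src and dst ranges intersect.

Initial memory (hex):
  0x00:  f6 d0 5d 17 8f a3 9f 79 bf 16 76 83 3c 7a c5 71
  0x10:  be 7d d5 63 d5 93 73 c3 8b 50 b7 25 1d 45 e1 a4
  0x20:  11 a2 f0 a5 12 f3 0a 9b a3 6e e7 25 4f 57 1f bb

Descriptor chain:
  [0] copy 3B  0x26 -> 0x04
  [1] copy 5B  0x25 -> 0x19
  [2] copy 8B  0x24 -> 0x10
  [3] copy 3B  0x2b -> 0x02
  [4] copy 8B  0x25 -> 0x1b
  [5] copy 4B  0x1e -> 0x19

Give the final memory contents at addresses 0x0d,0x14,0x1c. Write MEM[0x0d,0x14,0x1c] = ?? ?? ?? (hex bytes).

  after D0: wrote 3B at 0x04 = 0a9ba3
  after D1: wrote 5B at 0x19 = f30a9ba36e
  after D2: wrote 8B at 0x10 = 12f30a9ba36ee725
  after D3: wrote 3B at 0x02 = 254f57
  after D4: wrote 8B at 0x1b = f30a9ba36ee7254f
  after D5: wrote 4B at 0x19 = a36ee725
query mem[0x0d]=0x7a, mem[0x14]=0xa3, mem[0x1c]=0x25

MEM[0x0d,0x14,0x1c] = 7a a3 25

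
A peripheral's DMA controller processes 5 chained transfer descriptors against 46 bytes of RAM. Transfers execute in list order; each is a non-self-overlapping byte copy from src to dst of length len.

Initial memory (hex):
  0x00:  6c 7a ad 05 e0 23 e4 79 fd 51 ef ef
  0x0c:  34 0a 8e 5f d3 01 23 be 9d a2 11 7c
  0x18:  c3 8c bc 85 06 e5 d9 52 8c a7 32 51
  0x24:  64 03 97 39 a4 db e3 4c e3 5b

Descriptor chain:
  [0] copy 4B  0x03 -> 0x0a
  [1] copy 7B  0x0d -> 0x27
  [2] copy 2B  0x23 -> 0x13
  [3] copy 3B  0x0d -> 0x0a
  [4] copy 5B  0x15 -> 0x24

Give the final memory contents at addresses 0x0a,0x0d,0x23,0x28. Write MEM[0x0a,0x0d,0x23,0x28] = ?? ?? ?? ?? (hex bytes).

MEM[0x0a,0x0d,0x23,0x28] = e4 e4 51 8c

#0 dst[0x0a+4] := {0x05,0xe0,0x23,0xe4}
#1 dst[0x27+7] := {0xe4,0x8e,0x5f,0xd3,0x01,0x23,0xbe}
#2 dst[0x13+2] := {0x51,0x64}
#3 dst[0x0a+3] := {0xe4,0x8e,0x5f}
#4 dst[0x24+5] := {0xa2,0x11,0x7c,0xc3,0x8c}
query mem[0x0a]=0xe4, mem[0x0d]=0xe4, mem[0x23]=0x51, mem[0x28]=0x8c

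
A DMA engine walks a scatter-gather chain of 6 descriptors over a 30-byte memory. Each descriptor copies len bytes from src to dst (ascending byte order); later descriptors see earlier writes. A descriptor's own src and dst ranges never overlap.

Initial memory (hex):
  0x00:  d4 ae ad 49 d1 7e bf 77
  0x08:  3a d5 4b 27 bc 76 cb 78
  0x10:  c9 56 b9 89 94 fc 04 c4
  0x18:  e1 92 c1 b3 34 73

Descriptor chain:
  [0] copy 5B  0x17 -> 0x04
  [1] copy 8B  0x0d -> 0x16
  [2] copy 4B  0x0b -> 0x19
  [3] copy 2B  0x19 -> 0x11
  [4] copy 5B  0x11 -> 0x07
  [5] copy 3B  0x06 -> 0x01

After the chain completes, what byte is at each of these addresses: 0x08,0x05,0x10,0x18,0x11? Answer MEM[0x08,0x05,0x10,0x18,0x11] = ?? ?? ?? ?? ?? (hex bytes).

#0 dst[0x04+5] := {0xc4,0xe1,0x92,0xc1,0xb3}
#1 dst[0x16+8] := {0x76,0xcb,0x78,0xc9,0x56,0xb9,0x89,0x94}
#2 dst[0x19+4] := {0x27,0xbc,0x76,0xcb}
#3 dst[0x11+2] := {0x27,0xbc}
#4 dst[0x07+5] := {0x27,0xbc,0x89,0x94,0xfc}
#5 dst[0x01+3] := {0x92,0x27,0xbc}
query mem[0x08]=0xbc, mem[0x05]=0xe1, mem[0x10]=0xc9, mem[0x18]=0x78, mem[0x11]=0x27

MEM[0x08,0x05,0x10,0x18,0x11] = bc e1 c9 78 27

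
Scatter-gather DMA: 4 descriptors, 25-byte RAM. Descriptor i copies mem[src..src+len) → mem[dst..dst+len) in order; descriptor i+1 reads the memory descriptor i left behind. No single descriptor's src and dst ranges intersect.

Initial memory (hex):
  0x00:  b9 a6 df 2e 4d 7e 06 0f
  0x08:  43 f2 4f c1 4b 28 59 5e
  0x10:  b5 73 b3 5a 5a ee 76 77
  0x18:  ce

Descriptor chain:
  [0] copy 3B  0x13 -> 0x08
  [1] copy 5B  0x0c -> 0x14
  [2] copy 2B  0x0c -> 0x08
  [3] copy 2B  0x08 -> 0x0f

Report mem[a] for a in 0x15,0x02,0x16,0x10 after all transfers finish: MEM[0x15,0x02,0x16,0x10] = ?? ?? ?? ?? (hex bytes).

#0 dst[0x08+3] := {0x5a,0x5a,0xee}
#1 dst[0x14+5] := {0x4b,0x28,0x59,0x5e,0xb5}
#2 dst[0x08+2] := {0x4b,0x28}
#3 dst[0x0f+2] := {0x4b,0x28}
query mem[0x15]=0x28, mem[0x02]=0xdf, mem[0x16]=0x59, mem[0x10]=0x28

MEM[0x15,0x02,0x16,0x10] = 28 df 59 28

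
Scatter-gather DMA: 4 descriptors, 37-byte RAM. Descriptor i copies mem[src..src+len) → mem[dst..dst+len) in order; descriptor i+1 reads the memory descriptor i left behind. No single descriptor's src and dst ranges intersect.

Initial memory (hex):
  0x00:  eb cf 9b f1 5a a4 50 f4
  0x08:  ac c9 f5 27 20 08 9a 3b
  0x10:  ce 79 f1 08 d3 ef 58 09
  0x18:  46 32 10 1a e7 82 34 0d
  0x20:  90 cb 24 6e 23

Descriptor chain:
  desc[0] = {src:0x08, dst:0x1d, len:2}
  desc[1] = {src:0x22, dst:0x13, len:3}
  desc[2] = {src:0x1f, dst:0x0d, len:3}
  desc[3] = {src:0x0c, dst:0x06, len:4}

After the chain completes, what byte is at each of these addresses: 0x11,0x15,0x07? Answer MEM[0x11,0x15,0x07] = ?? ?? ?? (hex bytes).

  after D0: wrote 2B at 0x1d = acc9
  after D1: wrote 3B at 0x13 = 246e23
  after D2: wrote 3B at 0x0d = 0d90cb
  after D3: wrote 4B at 0x06 = 200d90cb
query mem[0x11]=0x79, mem[0x15]=0x23, mem[0x07]=0x0d

MEM[0x11,0x15,0x07] = 79 23 0d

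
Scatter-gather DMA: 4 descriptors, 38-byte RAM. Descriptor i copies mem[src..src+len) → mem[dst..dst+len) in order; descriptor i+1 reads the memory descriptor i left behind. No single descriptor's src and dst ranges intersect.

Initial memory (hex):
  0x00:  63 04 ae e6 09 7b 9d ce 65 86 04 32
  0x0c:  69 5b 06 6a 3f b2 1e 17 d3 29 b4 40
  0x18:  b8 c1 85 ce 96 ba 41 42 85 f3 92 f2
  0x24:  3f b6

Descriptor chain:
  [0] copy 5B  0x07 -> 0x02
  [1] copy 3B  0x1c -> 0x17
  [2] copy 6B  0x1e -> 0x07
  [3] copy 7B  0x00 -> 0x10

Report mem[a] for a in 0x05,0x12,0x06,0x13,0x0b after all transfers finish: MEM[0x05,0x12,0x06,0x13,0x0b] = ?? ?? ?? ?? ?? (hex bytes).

MEM[0x05,0x12,0x06,0x13,0x0b] = 04 ce 32 65 92

  after D0: wrote 5B at 0x02 = ce65860432
  after D1: wrote 3B at 0x17 = 96ba41
  after D2: wrote 6B at 0x07 = 414285f392f2
  after D3: wrote 7B at 0x10 = 6304ce65860432
query mem[0x05]=0x04, mem[0x12]=0xce, mem[0x06]=0x32, mem[0x13]=0x65, mem[0x0b]=0x92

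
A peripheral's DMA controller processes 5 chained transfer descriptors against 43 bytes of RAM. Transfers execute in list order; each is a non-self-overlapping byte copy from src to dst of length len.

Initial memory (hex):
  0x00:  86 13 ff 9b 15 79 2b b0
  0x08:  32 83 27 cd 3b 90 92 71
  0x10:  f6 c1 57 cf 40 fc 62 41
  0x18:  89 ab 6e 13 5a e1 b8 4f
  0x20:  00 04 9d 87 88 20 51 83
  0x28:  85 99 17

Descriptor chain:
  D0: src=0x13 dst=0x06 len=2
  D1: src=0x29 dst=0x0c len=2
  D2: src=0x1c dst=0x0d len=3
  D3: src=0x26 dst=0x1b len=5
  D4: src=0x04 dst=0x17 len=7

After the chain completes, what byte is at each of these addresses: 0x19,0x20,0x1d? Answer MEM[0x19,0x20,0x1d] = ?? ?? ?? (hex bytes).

MEM[0x19,0x20,0x1d] = cf 00 27

D0: mem[0x06..0x07] <- [cf 40]
D1: mem[0x0c..0x0d] <- [99 17]
D2: mem[0x0d..0x0f] <- [5a e1 b8]
D3: mem[0x1b..0x1f] <- [51 83 85 99 17]
D4: mem[0x17..0x1d] <- [15 79 cf 40 32 83 27]
query mem[0x19]=0xcf, mem[0x20]=0x00, mem[0x1d]=0x27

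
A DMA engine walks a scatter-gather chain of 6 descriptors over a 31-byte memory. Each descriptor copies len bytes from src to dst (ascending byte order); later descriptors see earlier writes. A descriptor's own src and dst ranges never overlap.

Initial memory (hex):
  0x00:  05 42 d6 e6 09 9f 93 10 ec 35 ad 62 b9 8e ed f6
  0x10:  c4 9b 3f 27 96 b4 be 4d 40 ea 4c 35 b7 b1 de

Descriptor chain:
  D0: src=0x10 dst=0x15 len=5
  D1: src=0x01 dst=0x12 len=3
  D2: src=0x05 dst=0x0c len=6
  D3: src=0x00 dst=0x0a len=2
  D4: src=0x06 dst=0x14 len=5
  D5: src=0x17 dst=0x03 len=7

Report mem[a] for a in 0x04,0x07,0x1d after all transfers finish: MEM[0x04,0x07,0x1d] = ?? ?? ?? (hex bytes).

D0: mem[0x15..0x19] <- [c4 9b 3f 27 96]
D1: mem[0x12..0x14] <- [42 d6 e6]
D2: mem[0x0c..0x11] <- [9f 93 10 ec 35 ad]
D3: mem[0x0a..0x0b] <- [05 42]
D4: mem[0x14..0x18] <- [93 10 ec 35 05]
D5: mem[0x03..0x09] <- [35 05 96 4c 35 b7 b1]
query mem[0x04]=0x05, mem[0x07]=0x35, mem[0x1d]=0xb1

MEM[0x04,0x07,0x1d] = 05 35 b1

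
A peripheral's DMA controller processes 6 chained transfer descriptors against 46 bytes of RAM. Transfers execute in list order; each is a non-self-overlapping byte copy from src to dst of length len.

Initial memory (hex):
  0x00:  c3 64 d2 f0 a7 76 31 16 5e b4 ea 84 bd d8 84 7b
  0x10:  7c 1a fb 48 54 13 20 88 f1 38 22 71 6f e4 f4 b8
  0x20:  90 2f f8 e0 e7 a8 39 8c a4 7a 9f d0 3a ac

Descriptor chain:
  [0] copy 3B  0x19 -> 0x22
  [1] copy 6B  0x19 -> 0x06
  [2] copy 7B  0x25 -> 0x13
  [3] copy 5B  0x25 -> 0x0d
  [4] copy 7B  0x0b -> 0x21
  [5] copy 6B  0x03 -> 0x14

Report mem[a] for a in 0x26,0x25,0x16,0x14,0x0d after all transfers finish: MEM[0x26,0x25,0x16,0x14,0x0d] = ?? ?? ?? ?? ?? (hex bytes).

D0: mem[0x22..0x24] <- [38 22 71]
D1: mem[0x06..0x0b] <- [38 22 71 6f e4 f4]
D2: mem[0x13..0x19] <- [a8 39 8c a4 7a 9f d0]
D3: mem[0x0d..0x11] <- [a8 39 8c a4 7a]
D4: mem[0x21..0x27] <- [f4 bd a8 39 8c a4 7a]
D5: mem[0x14..0x19] <- [f0 a7 76 38 22 71]
query mem[0x26]=0xa4, mem[0x25]=0x8c, mem[0x16]=0x76, mem[0x14]=0xf0, mem[0x0d]=0xa8

MEM[0x26,0x25,0x16,0x14,0x0d] = a4 8c 76 f0 a8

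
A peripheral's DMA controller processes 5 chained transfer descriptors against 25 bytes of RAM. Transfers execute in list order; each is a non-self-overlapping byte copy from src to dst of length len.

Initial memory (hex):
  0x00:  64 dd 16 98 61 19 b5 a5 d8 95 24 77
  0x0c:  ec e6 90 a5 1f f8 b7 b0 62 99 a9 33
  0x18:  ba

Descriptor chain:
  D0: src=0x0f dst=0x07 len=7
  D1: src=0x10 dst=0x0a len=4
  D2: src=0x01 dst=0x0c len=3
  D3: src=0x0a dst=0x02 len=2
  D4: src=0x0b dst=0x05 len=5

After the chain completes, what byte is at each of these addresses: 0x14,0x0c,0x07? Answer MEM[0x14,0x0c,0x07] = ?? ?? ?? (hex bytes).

MEM[0x14,0x0c,0x07] = 62 dd 16

  after D0: wrote 7B at 0x07 = a51ff8b7b06299
  after D1: wrote 4B at 0x0a = 1ff8b7b0
  after D2: wrote 3B at 0x0c = dd1698
  after D3: wrote 2B at 0x02 = 1ff8
  after D4: wrote 5B at 0x05 = f8dd1698a5
query mem[0x14]=0x62, mem[0x0c]=0xdd, mem[0x07]=0x16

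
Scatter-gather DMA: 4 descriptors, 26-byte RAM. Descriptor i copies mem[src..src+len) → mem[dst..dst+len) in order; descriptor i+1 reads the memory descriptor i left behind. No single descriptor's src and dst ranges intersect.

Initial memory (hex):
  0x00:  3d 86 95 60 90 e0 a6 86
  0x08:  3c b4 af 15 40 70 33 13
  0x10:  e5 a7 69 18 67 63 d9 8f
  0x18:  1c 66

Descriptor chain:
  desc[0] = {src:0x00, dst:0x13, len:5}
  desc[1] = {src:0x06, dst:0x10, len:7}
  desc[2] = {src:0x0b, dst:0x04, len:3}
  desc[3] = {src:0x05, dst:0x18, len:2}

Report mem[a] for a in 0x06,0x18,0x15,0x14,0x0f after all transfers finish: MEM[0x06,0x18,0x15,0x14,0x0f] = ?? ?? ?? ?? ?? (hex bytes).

MEM[0x06,0x18,0x15,0x14,0x0f] = 70 40 15 af 13

#0 dst[0x13+5] := {0x3d,0x86,0x95,0x60,0x90}
#1 dst[0x10+7] := {0xa6,0x86,0x3c,0xb4,0xaf,0x15,0x40}
#2 dst[0x04+3] := {0x15,0x40,0x70}
#3 dst[0x18+2] := {0x40,0x70}
query mem[0x06]=0x70, mem[0x18]=0x40, mem[0x15]=0x15, mem[0x14]=0xaf, mem[0x0f]=0x13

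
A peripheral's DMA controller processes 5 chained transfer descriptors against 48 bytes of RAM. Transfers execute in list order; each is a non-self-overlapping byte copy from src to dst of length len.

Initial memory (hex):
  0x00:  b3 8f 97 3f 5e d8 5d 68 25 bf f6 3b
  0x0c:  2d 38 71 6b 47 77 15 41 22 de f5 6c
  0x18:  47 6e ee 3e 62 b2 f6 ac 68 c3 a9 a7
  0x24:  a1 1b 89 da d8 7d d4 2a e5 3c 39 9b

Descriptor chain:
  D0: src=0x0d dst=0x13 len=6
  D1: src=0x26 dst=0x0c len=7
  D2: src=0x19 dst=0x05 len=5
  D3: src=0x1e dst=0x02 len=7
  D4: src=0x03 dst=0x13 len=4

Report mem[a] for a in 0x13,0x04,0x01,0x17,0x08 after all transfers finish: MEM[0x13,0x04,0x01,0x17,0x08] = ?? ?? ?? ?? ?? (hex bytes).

[0] 0x0d->0x13 len=6 : 38 71 6b 47 77 15
[1] 0x26->0x0c len=7 : 89 da d8 7d d4 2a e5
[2] 0x19->0x05 len=5 : 6e ee 3e 62 b2
[3] 0x1e->0x02 len=7 : f6 ac 68 c3 a9 a7 a1
[4] 0x03->0x13 len=4 : ac 68 c3 a9
query mem[0x13]=0xac, mem[0x04]=0x68, mem[0x01]=0x8f, mem[0x17]=0x77, mem[0x08]=0xa1

MEM[0x13,0x04,0x01,0x17,0x08] = ac 68 8f 77 a1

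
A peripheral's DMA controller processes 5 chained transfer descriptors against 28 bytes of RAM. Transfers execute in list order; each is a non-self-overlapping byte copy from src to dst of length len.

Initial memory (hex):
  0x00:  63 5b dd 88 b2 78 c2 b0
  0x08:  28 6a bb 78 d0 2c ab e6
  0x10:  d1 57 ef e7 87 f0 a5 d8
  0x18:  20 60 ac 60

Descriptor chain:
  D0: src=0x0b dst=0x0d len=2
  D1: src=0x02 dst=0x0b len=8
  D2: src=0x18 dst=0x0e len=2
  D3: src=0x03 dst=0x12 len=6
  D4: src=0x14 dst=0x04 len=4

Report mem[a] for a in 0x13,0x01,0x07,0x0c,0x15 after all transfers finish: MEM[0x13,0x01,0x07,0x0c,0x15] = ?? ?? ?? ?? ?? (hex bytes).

MEM[0x13,0x01,0x07,0x0c,0x15] = b2 5b 28 88 c2

  after D0: wrote 2B at 0x0d = 78d0
  after D1: wrote 8B at 0x0b = dd88b278c2b0286a
  after D2: wrote 2B at 0x0e = 2060
  after D3: wrote 6B at 0x12 = 88b278c2b028
  after D4: wrote 4B at 0x04 = 78c2b028
query mem[0x13]=0xb2, mem[0x01]=0x5b, mem[0x07]=0x28, mem[0x0c]=0x88, mem[0x15]=0xc2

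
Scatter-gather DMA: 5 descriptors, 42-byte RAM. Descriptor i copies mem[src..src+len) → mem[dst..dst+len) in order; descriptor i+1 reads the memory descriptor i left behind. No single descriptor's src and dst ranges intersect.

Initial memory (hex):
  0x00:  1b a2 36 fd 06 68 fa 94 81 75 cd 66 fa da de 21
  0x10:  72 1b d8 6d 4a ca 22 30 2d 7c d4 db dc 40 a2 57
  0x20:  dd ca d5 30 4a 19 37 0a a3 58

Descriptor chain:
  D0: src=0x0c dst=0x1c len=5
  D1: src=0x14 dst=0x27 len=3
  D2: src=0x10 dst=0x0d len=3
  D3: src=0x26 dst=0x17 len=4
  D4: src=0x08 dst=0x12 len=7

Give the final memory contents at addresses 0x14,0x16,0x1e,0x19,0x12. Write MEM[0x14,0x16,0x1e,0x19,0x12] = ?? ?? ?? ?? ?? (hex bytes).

MEM[0x14,0x16,0x1e,0x19,0x12] = cd fa de ca 81

D0: mem[0x1c..0x20] <- [fa da de 21 72]
D1: mem[0x27..0x29] <- [4a ca 22]
D2: mem[0x0d..0x0f] <- [72 1b d8]
D3: mem[0x17..0x1a] <- [37 4a ca 22]
D4: mem[0x12..0x18] <- [81 75 cd 66 fa 72 1b]
query mem[0x14]=0xcd, mem[0x16]=0xfa, mem[0x1e]=0xde, mem[0x19]=0xca, mem[0x12]=0x81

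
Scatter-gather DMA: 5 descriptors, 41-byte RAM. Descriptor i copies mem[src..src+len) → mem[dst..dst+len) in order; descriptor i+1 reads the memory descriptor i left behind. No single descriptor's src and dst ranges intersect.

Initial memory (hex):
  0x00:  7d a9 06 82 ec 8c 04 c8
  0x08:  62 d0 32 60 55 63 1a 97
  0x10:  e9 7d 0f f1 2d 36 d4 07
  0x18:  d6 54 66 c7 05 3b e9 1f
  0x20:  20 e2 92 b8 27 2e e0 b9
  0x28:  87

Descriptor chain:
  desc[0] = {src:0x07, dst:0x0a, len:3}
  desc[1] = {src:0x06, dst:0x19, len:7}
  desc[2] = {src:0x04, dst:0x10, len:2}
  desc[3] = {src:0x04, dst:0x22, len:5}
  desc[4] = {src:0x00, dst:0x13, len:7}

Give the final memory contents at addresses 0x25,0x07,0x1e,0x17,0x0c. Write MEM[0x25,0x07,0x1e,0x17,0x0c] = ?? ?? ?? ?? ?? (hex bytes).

MEM[0x25,0x07,0x1e,0x17,0x0c] = c8 c8 62 ec d0

#0 dst[0x0a+3] := {0xc8,0x62,0xd0}
#1 dst[0x19+7] := {0x04,0xc8,0x62,0xd0,0xc8,0x62,0xd0}
#2 dst[0x10+2] := {0xec,0x8c}
#3 dst[0x22+5] := {0xec,0x8c,0x04,0xc8,0x62}
#4 dst[0x13+7] := {0x7d,0xa9,0x06,0x82,0xec,0x8c,0x04}
query mem[0x25]=0xc8, mem[0x07]=0xc8, mem[0x1e]=0x62, mem[0x17]=0xec, mem[0x0c]=0xd0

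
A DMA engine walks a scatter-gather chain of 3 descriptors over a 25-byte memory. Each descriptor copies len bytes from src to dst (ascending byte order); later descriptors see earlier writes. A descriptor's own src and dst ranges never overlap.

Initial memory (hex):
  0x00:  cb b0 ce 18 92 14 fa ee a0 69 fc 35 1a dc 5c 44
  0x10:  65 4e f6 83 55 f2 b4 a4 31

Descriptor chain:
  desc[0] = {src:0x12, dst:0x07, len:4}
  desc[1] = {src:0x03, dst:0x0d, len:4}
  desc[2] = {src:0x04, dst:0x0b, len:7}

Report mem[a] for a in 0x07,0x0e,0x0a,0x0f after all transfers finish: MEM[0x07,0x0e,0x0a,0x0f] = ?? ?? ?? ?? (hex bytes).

MEM[0x07,0x0e,0x0a,0x0f] = f6 f6 f2 83

D0: mem[0x07..0x0a] <- [f6 83 55 f2]
D1: mem[0x0d..0x10] <- [18 92 14 fa]
D2: mem[0x0b..0x11] <- [92 14 fa f6 83 55 f2]
query mem[0x07]=0xf6, mem[0x0e]=0xf6, mem[0x0a]=0xf2, mem[0x0f]=0x83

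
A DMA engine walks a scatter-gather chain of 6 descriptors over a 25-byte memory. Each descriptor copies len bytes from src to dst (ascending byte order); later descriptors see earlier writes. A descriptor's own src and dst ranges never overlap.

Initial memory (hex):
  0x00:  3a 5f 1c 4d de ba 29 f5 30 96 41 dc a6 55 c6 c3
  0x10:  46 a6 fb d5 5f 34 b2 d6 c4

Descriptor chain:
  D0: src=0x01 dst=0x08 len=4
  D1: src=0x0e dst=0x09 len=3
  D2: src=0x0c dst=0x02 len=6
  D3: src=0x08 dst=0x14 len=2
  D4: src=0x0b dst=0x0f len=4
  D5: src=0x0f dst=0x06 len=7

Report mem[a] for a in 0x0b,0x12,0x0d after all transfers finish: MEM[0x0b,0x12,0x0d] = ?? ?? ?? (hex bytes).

  after D0: wrote 4B at 0x08 = 5f1c4dde
  after D1: wrote 3B at 0x09 = c6c346
  after D2: wrote 6B at 0x02 = a655c6c346a6
  after D3: wrote 2B at 0x14 = 5fc6
  after D4: wrote 4B at 0x0f = 46a655c6
  after D5: wrote 7B at 0x06 = 46a655c6d55fc6
query mem[0x0b]=0x5f, mem[0x12]=0xc6, mem[0x0d]=0x55

MEM[0x0b,0x12,0x0d] = 5f c6 55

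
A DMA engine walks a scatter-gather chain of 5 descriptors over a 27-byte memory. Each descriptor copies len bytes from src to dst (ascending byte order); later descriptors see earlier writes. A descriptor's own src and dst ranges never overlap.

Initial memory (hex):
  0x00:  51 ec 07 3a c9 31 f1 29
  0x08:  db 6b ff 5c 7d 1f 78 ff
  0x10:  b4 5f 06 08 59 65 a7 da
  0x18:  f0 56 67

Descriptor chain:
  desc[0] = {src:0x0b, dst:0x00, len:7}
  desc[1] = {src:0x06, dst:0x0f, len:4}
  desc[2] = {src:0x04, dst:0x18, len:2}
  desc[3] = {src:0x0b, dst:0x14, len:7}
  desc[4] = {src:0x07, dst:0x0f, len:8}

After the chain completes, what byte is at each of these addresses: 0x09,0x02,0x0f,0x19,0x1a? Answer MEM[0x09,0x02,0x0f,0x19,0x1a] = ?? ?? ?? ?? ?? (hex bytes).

[0] 0x0b->0x00 len=7 : 5c 7d 1f 78 ff b4 5f
[1] 0x06->0x0f len=4 : 5f 29 db 6b
[2] 0x04->0x18 len=2 : ff b4
[3] 0x0b->0x14 len=7 : 5c 7d 1f 78 5f 29 db
[4] 0x07->0x0f len=8 : 29 db 6b ff 5c 7d 1f 78
query mem[0x09]=0x6b, mem[0x02]=0x1f, mem[0x0f]=0x29, mem[0x19]=0x29, mem[0x1a]=0xdb

MEM[0x09,0x02,0x0f,0x19,0x1a] = 6b 1f 29 29 db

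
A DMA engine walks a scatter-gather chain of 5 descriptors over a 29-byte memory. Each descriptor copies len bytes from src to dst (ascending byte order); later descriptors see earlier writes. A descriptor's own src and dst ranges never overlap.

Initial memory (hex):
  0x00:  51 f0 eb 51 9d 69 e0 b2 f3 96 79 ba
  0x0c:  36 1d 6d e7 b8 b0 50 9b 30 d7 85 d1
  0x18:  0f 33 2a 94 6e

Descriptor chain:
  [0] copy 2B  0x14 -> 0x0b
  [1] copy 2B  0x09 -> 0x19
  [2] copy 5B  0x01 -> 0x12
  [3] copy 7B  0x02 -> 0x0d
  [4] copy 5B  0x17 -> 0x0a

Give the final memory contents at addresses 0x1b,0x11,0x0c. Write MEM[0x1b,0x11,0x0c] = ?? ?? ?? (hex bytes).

MEM[0x1b,0x11,0x0c] = 94 e0 96

[0] 0x14->0x0b len=2 : 30 d7
[1] 0x09->0x19 len=2 : 96 79
[2] 0x01->0x12 len=5 : f0 eb 51 9d 69
[3] 0x02->0x0d len=7 : eb 51 9d 69 e0 b2 f3
[4] 0x17->0x0a len=5 : d1 0f 96 79 94
query mem[0x1b]=0x94, mem[0x11]=0xe0, mem[0x0c]=0x96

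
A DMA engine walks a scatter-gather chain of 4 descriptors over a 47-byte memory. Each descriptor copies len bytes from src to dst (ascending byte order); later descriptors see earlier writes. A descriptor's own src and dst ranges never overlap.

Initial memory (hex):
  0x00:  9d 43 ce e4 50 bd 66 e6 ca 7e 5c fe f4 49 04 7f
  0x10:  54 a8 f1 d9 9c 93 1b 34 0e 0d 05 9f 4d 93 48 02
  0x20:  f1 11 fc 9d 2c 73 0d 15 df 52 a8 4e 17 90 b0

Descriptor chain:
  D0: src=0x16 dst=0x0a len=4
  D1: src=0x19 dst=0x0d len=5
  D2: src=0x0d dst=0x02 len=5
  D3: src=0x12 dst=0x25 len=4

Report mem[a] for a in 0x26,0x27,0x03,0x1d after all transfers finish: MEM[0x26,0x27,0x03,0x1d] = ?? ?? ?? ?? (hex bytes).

  after D0: wrote 4B at 0x0a = 1b340e0d
  after D1: wrote 5B at 0x0d = 0d059f4d93
  after D2: wrote 5B at 0x02 = 0d059f4d93
  after D3: wrote 4B at 0x25 = f1d99c93
query mem[0x26]=0xd9, mem[0x27]=0x9c, mem[0x03]=0x05, mem[0x1d]=0x93

MEM[0x26,0x27,0x03,0x1d] = d9 9c 05 93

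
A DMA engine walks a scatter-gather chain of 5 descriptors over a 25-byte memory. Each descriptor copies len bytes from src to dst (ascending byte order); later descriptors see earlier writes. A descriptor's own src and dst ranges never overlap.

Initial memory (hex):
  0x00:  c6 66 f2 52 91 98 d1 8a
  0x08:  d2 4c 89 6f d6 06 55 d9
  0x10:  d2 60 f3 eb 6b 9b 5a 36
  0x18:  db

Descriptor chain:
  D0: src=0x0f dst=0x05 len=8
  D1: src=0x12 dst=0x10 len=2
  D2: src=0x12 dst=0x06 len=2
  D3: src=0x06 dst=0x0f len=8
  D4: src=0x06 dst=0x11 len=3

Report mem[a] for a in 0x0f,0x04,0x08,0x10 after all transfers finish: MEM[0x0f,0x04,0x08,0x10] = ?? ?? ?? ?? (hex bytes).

MEM[0x0f,0x04,0x08,0x10] = f3 91 f3 eb

#0 dst[0x05+8] := {0xd9,0xd2,0x60,0xf3,0xeb,0x6b,0x9b,0x5a}
#1 dst[0x10+2] := {0xf3,0xeb}
#2 dst[0x06+2] := {0xf3,0xeb}
#3 dst[0x0f+8] := {0xf3,0xeb,0xf3,0xeb,0x6b,0x9b,0x5a,0x06}
#4 dst[0x11+3] := {0xf3,0xeb,0xf3}
query mem[0x0f]=0xf3, mem[0x04]=0x91, mem[0x08]=0xf3, mem[0x10]=0xeb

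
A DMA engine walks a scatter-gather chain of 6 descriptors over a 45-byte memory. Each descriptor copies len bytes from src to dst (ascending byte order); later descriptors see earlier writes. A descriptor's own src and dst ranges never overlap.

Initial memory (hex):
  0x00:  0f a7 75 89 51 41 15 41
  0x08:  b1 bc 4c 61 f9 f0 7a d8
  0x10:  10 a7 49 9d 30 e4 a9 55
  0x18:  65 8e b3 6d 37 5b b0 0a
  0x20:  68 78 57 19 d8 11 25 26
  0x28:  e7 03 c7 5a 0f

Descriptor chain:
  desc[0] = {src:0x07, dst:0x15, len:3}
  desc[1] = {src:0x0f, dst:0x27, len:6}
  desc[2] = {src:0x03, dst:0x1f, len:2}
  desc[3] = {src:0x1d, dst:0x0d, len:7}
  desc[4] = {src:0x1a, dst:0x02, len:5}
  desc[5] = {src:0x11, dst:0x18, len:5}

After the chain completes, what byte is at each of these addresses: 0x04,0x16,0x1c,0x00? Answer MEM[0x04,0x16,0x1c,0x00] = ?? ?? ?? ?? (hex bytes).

  after D0: wrote 3B at 0x15 = 41b1bc
  after D1: wrote 6B at 0x27 = d810a7499d30
  after D2: wrote 2B at 0x1f = 8951
  after D3: wrote 7B at 0x0d = 5bb08951785719
  after D4: wrote 5B at 0x02 = b36d375bb0
  after D5: wrote 5B at 0x18 = 7857193041
query mem[0x04]=0x37, mem[0x16]=0xb1, mem[0x1c]=0x41, mem[0x00]=0x0f

MEM[0x04,0x16,0x1c,0x00] = 37 b1 41 0f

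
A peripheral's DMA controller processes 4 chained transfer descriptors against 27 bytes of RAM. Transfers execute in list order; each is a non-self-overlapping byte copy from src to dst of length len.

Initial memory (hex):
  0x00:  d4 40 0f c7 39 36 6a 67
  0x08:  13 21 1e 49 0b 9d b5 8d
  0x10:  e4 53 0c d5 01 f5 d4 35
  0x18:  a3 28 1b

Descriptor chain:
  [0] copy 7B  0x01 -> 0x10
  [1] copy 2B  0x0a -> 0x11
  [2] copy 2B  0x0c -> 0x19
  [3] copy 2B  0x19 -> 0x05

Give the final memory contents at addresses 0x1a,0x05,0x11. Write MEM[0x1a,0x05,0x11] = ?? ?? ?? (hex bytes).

[0] 0x01->0x10 len=7 : 40 0f c7 39 36 6a 67
[1] 0x0a->0x11 len=2 : 1e 49
[2] 0x0c->0x19 len=2 : 0b 9d
[3] 0x19->0x05 len=2 : 0b 9d
query mem[0x1a]=0x9d, mem[0x05]=0x0b, mem[0x11]=0x1e

MEM[0x1a,0x05,0x11] = 9d 0b 1e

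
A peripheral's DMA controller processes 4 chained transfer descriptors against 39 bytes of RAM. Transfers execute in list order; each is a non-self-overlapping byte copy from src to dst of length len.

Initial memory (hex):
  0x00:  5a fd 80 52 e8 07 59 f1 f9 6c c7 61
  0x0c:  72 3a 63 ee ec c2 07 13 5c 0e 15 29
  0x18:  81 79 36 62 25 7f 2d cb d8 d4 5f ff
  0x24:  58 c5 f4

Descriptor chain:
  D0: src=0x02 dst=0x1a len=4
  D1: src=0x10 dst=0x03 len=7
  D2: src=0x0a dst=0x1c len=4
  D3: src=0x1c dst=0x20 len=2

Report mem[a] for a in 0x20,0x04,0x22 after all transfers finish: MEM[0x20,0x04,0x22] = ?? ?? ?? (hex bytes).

[0] 0x02->0x1a len=4 : 80 52 e8 07
[1] 0x10->0x03 len=7 : ec c2 07 13 5c 0e 15
[2] 0x0a->0x1c len=4 : c7 61 72 3a
[3] 0x1c->0x20 len=2 : c7 61
query mem[0x20]=0xc7, mem[0x04]=0xc2, mem[0x22]=0x5f

MEM[0x20,0x04,0x22] = c7 c2 5f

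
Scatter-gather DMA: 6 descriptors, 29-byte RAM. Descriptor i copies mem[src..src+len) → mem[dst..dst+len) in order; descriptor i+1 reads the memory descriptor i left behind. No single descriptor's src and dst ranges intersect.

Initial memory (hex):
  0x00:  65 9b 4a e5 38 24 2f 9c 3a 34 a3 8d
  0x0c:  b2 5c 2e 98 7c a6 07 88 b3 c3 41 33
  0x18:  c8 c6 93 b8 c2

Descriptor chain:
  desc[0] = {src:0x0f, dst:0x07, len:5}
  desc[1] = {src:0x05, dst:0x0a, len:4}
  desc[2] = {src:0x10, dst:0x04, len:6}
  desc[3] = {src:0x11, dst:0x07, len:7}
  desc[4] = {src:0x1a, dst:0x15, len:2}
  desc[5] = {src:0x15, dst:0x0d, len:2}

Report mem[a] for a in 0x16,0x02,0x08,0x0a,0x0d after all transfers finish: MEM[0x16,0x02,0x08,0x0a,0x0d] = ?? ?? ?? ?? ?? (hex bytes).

MEM[0x16,0x02,0x08,0x0a,0x0d] = b8 4a 07 b3 93

  after D0: wrote 5B at 0x07 = 987ca60788
  after D1: wrote 4B at 0x0a = 242f987c
  after D2: wrote 6B at 0x04 = 7ca60788b3c3
  after D3: wrote 7B at 0x07 = a60788b3c34133
  after D4: wrote 2B at 0x15 = 93b8
  after D5: wrote 2B at 0x0d = 93b8
query mem[0x16]=0xb8, mem[0x02]=0x4a, mem[0x08]=0x07, mem[0x0a]=0xb3, mem[0x0d]=0x93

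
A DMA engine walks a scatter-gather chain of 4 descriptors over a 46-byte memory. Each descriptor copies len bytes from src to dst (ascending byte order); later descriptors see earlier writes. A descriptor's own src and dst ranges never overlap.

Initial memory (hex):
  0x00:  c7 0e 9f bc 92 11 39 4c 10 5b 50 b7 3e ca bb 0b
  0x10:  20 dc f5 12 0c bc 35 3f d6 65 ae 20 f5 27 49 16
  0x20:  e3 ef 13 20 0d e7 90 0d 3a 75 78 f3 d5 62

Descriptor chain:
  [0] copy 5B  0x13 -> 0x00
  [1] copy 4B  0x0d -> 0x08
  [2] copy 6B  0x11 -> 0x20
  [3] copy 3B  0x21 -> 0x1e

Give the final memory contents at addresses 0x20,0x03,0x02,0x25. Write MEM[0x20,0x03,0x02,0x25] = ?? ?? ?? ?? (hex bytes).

  after D0: wrote 5B at 0x00 = 120cbc353f
  after D1: wrote 4B at 0x08 = cabb0b20
  after D2: wrote 6B at 0x20 = dcf5120cbc35
  after D3: wrote 3B at 0x1e = f5120c
query mem[0x20]=0x0c, mem[0x03]=0x35, mem[0x02]=0xbc, mem[0x25]=0x35

MEM[0x20,0x03,0x02,0x25] = 0c 35 bc 35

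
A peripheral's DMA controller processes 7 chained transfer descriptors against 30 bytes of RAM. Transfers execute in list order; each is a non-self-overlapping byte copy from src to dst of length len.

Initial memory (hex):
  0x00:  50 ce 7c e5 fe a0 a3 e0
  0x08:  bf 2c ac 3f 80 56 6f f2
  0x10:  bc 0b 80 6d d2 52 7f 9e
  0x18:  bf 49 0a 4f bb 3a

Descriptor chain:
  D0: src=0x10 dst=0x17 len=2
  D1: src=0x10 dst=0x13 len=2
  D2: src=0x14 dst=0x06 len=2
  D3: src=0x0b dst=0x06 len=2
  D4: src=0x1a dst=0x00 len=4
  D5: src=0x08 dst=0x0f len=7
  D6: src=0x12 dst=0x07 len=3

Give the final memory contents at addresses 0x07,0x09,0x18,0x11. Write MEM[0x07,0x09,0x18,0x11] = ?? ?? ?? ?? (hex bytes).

MEM[0x07,0x09,0x18,0x11] = 3f 56 0b ac

#0 dst[0x17+2] := {0xbc,0x0b}
#1 dst[0x13+2] := {0xbc,0x0b}
#2 dst[0x06+2] := {0x0b,0x52}
#3 dst[0x06+2] := {0x3f,0x80}
#4 dst[0x00+4] := {0x0a,0x4f,0xbb,0x3a}
#5 dst[0x0f+7] := {0xbf,0x2c,0xac,0x3f,0x80,0x56,0x6f}
#6 dst[0x07+3] := {0x3f,0x80,0x56}
query mem[0x07]=0x3f, mem[0x09]=0x56, mem[0x18]=0x0b, mem[0x11]=0xac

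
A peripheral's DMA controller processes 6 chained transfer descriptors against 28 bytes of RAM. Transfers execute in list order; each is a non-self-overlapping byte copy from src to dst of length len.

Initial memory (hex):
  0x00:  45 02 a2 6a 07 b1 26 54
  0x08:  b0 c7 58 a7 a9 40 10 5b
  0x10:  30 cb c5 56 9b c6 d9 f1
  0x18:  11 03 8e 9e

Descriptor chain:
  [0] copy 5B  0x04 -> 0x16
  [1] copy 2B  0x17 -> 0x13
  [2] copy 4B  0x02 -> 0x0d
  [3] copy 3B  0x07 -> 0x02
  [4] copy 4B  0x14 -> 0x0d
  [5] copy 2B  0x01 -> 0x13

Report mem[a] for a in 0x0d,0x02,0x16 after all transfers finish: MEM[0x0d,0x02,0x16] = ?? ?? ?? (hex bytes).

MEM[0x0d,0x02,0x16] = 26 54 07

  after D0: wrote 5B at 0x16 = 07b12654b0
  after D1: wrote 2B at 0x13 = b126
  after D2: wrote 4B at 0x0d = a26a07b1
  after D3: wrote 3B at 0x02 = 54b0c7
  after D4: wrote 4B at 0x0d = 26c607b1
  after D5: wrote 2B at 0x13 = 0254
query mem[0x0d]=0x26, mem[0x02]=0x54, mem[0x16]=0x07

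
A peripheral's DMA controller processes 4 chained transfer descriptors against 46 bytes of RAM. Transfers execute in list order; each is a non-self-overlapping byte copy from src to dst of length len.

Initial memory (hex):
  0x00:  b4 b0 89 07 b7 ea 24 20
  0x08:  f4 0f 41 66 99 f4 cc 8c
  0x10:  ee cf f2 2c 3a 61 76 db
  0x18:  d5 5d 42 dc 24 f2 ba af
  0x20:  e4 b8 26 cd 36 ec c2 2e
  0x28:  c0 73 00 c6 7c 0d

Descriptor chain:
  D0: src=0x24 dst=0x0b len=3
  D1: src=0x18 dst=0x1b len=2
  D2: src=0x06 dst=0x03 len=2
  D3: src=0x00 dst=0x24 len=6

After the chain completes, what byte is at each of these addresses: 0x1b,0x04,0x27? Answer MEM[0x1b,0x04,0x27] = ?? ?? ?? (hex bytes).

  after D0: wrote 3B at 0x0b = 36ecc2
  after D1: wrote 2B at 0x1b = d55d
  after D2: wrote 2B at 0x03 = 2420
  after D3: wrote 6B at 0x24 = b4b0892420ea
query mem[0x1b]=0xd5, mem[0x04]=0x20, mem[0x27]=0x24

MEM[0x1b,0x04,0x27] = d5 20 24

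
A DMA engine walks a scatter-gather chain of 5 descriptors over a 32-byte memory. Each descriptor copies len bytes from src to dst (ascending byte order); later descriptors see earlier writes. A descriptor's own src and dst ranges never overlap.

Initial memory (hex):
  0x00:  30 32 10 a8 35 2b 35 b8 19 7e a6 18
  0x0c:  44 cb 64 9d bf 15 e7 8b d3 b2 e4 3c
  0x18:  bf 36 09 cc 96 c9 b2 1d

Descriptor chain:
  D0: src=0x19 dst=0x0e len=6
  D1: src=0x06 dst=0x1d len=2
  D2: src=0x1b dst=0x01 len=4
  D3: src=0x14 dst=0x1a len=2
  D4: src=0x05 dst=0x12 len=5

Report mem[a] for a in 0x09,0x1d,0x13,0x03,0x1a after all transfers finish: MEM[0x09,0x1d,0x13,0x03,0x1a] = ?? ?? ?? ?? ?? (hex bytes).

MEM[0x09,0x1d,0x13,0x03,0x1a] = 7e 35 35 35 d3

D0: mem[0x0e..0x13] <- [36 09 cc 96 c9 b2]
D1: mem[0x1d..0x1e] <- [35 b8]
D2: mem[0x01..0x04] <- [cc 96 35 b8]
D3: mem[0x1a..0x1b] <- [d3 b2]
D4: mem[0x12..0x16] <- [2b 35 b8 19 7e]
query mem[0x09]=0x7e, mem[0x1d]=0x35, mem[0x13]=0x35, mem[0x03]=0x35, mem[0x1a]=0xd3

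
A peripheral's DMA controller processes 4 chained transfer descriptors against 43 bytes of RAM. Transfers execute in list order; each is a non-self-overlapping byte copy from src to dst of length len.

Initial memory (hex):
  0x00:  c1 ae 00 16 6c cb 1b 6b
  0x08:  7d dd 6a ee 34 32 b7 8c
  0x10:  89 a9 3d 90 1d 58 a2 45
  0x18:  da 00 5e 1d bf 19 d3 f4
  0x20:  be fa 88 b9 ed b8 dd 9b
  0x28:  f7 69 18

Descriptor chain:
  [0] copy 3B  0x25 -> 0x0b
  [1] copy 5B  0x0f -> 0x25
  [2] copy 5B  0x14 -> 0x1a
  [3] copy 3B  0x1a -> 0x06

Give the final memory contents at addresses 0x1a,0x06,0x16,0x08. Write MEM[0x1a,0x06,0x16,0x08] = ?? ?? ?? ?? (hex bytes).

MEM[0x1a,0x06,0x16,0x08] = 1d 1d a2 a2

  after D0: wrote 3B at 0x0b = b8dd9b
  after D1: wrote 5B at 0x25 = 8c89a93d90
  after D2: wrote 5B at 0x1a = 1d58a245da
  after D3: wrote 3B at 0x06 = 1d58a2
query mem[0x1a]=0x1d, mem[0x06]=0x1d, mem[0x16]=0xa2, mem[0x08]=0xa2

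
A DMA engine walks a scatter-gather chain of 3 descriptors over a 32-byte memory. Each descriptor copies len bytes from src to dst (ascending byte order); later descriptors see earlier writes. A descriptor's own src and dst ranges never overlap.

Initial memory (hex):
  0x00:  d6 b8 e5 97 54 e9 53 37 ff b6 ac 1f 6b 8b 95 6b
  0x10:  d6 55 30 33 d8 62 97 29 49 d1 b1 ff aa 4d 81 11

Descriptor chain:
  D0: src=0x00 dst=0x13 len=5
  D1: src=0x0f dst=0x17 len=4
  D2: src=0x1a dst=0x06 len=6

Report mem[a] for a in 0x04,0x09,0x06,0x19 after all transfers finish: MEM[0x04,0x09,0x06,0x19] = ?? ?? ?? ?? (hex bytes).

MEM[0x04,0x09,0x06,0x19] = 54 4d 30 55

#0 dst[0x13+5] := {0xd6,0xb8,0xe5,0x97,0x54}
#1 dst[0x17+4] := {0x6b,0xd6,0x55,0x30}
#2 dst[0x06+6] := {0x30,0xff,0xaa,0x4d,0x81,0x11}
query mem[0x04]=0x54, mem[0x09]=0x4d, mem[0x06]=0x30, mem[0x19]=0x55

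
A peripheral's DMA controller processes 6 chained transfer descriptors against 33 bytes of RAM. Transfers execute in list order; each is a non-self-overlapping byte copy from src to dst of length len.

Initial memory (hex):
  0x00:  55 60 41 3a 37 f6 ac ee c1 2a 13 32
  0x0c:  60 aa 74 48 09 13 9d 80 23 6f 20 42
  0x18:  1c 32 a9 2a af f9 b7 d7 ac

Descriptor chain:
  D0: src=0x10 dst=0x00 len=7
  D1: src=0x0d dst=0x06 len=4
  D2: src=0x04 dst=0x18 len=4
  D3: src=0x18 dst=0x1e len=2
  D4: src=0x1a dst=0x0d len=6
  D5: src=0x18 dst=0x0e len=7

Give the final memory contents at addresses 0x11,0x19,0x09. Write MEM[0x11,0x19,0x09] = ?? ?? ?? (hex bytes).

#0 dst[0x00+7] := {0x09,0x13,0x9d,0x80,0x23,0x6f,0x20}
#1 dst[0x06+4] := {0xaa,0x74,0x48,0x09}
#2 dst[0x18+4] := {0x23,0x6f,0xaa,0x74}
#3 dst[0x1e+2] := {0x23,0x6f}
#4 dst[0x0d+6] := {0xaa,0x74,0xaf,0xf9,0x23,0x6f}
#5 dst[0x0e+7] := {0x23,0x6f,0xaa,0x74,0xaf,0xf9,0x23}
query mem[0x11]=0x74, mem[0x19]=0x6f, mem[0x09]=0x09

MEM[0x11,0x19,0x09] = 74 6f 09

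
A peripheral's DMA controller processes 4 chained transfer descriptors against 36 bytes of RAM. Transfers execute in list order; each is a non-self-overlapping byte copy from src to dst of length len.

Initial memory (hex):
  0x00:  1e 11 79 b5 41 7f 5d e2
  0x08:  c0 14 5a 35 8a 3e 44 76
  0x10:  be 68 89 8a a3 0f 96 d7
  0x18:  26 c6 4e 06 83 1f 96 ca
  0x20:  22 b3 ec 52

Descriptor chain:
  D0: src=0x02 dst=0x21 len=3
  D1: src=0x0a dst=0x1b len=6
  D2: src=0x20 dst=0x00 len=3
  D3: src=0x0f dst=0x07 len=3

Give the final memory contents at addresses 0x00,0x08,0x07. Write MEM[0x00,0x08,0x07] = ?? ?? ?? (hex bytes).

D0: mem[0x21..0x23] <- [79 b5 41]
D1: mem[0x1b..0x20] <- [5a 35 8a 3e 44 76]
D2: mem[0x00..0x02] <- [76 79 b5]
D3: mem[0x07..0x09] <- [76 be 68]
query mem[0x00]=0x76, mem[0x08]=0xbe, mem[0x07]=0x76

MEM[0x00,0x08,0x07] = 76 be 76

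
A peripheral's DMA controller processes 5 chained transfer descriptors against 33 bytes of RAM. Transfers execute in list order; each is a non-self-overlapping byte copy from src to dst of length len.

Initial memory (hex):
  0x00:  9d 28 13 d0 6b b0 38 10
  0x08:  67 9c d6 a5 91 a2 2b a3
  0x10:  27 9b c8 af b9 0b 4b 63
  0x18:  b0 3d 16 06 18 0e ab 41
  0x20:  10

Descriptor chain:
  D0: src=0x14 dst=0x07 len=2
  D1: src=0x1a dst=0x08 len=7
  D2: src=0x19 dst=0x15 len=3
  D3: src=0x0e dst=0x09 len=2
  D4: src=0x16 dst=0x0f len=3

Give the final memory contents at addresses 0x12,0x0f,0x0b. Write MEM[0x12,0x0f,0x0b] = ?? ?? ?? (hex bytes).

MEM[0x12,0x0f,0x0b] = c8 16 0e

#0 dst[0x07+2] := {0xb9,0x0b}
#1 dst[0x08+7] := {0x16,0x06,0x18,0x0e,0xab,0x41,0x10}
#2 dst[0x15+3] := {0x3d,0x16,0x06}
#3 dst[0x09+2] := {0x10,0xa3}
#4 dst[0x0f+3] := {0x16,0x06,0xb0}
query mem[0x12]=0xc8, mem[0x0f]=0x16, mem[0x0b]=0x0e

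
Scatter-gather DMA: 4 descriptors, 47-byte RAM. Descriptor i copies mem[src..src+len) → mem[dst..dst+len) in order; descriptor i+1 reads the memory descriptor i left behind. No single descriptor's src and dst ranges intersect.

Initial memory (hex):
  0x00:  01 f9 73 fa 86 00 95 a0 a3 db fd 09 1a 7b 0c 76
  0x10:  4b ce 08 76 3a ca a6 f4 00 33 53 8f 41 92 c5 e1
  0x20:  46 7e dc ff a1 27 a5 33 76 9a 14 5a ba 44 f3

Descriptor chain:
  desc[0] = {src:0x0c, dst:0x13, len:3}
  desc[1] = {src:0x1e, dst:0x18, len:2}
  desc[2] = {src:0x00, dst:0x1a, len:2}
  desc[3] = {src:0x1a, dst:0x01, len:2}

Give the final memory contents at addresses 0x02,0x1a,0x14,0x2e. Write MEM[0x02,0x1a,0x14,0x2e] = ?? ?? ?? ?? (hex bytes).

MEM[0x02,0x1a,0x14,0x2e] = f9 01 7b f3

#0 dst[0x13+3] := {0x1a,0x7b,0x0c}
#1 dst[0x18+2] := {0xc5,0xe1}
#2 dst[0x1a+2] := {0x01,0xf9}
#3 dst[0x01+2] := {0x01,0xf9}
query mem[0x02]=0xf9, mem[0x1a]=0x01, mem[0x14]=0x7b, mem[0x2e]=0xf3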